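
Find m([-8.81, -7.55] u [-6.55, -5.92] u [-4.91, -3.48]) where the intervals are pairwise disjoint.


For pairwise disjoint intervals, m(union) = sum of lengths.
= (-7.55 - -8.81) + (-5.92 - -6.55) + (-3.48 - -4.91)
= 1.26 + 0.63 + 1.43
= 3.32


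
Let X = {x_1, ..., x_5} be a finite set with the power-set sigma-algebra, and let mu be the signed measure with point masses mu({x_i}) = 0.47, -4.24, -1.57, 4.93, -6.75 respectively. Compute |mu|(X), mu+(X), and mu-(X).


Step 1: Every measurable set is a union of atoms (the cells / points), so a Hahn decomposition is
  obtained by grouping atoms by sign: P = union of atoms with mu > 0, N = union of the remaining atoms.
  Atoms in P (indices): 1, 4;  atoms in N (indices): 2, 3, 5
  Positive values: 0.47, 4.93
  Negative values: -4.24, -1.57, -6.75
Step 2: mu+(X) = mu(P) = sum of positive atom values = 5.4
Step 3: mu-(X) = -mu(N) = sum of |negative atom values| = 12.56
Step 4: |mu|(X) = mu+(X) + mu-(X) = 5.4 + 12.56 = 17.96


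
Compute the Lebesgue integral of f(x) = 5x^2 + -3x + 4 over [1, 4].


The Lebesgue integral of a Riemann-integrable function agrees with the Riemann integral.
Antiderivative F(x) = (5/3)x^3 + (-3/2)x^2 + 4x
F(4) = (5/3)*4^3 + (-3/2)*4^2 + 4*4
     = (5/3)*64 + (-3/2)*16 + 4*4
     = 106.666667 + -24 + 16
     = 98.666667
F(1) = 4.166667
Integral = F(4) - F(1) = 98.666667 - 4.166667 = 94.5


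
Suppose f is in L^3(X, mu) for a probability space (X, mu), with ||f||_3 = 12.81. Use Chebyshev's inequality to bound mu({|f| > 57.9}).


Chebyshev/Markov inequality: mu(|f| > eps) <= (||f||_p / eps)^p
Step 1: ||f||_3 / eps = 12.81 / 57.9 = 0.221244
Step 2: Raise to power p = 3:
  (0.221244)^3 = 0.01083
Step 3: Therefore mu(|f| > 57.9) <= 0.01083


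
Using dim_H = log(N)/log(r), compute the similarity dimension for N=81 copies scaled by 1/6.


For a self-similar set with N copies scaled by 1/r:
dim_H = log(N)/log(r) = log(81)/log(6)
= 4.394449/1.791759
= 2.452589


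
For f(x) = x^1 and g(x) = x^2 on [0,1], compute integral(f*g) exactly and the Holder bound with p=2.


Step 1: Exact integral of f*g = integral(x^3, 0, 1) = 1/4
     = 0.25
Step 2: Holder bound with p=2, q=2:
  ||f||_p = (integral x^2 dx)^(1/2) = (1/3)^(1/2) = 0.57735
  ||g||_q = (integral x^4 dx)^(1/2) = (1/5)^(1/2) = 0.447214
Step 3: Holder bound = ||f||_p * ||g||_q = 0.57735 * 0.447214 = 0.258199
Verification: 0.25 <= 0.258199 (Holder holds)


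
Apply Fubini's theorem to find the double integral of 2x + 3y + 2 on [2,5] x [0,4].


By Fubini, integrate in x first, then y.
Step 1: Fix y, integrate over x in [2,5]:
  integral(2x + 3y + 2, x=2..5)
  = 2*(5^2 - 2^2)/2 + (3y + 2)*(5 - 2)
  = 21 + (3y + 2)*3
  = 21 + 9y + 6
  = 27 + 9y
Step 2: Integrate over y in [0,4]:
  integral(27 + 9y, y=0..4)
  = 27*4 + 9*(4^2 - 0^2)/2
  = 108 + 72
  = 180


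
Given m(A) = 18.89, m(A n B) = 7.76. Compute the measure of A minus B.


m(A \ B) = m(A) - m(A n B)
= 18.89 - 7.76
= 11.13


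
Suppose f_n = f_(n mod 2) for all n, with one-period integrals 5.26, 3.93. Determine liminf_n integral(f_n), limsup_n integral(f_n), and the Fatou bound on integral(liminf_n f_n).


The sequence (integral(f_n)) is periodic with period 2, repeating the values 5.26, 3.93 indefinitely.
Step 1: For a periodic sequence, every tail (a_m, a_(m+1), ...) contains all 2 period values infinitely often.
Step 2: Hence inf of every tail = min of the period values = min(5.26, 3.93) = 3.93.
        liminf_n integral(f_n) = sup over m of (inf of tail from m) = 3.93.
Step 3: Similarly sup of every tail = max of the period values = 5.26.
        limsup_n integral(f_n) = 5.26.
Step 4: Fatou's lemma: integral(liminf_n f_n) <= liminf_n integral(f_n) = 3.93.
        So the integral of the pointwise liminf is at most 3.93.


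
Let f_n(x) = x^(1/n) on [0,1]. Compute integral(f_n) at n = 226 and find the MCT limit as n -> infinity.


At n = 226: f_226(x) = x^(1/226).
Step 1: integral(x^(1/226), 0, 1) = [x^(1/226+1) / (1/226+1)] from 0 to 1
     = 1 / (1/226 + 1) = 1 / ((226+1)/226) = 226/(226+1)
     = 226/227 = 0.995595
Step 2: As n -> infinity, f_n(x) = x^(1/n) -> 1 for x in (0,1], and f_n is increasing in n.
By MCT, lim_n integral(f_n) = integral(lim_n f_n) = integral(1, 0, 1) = 1.
Step 3: Verify convergence: 226/227 = 0.995595 -> 1


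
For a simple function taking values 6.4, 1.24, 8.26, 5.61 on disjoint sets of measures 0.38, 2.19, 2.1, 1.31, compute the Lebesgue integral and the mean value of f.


Step 1: Integral = sum(value_i * measure_i)
= 6.4*0.38 + 1.24*2.19 + 8.26*2.1 + 5.61*1.31
= 2.432 + 2.7156 + 17.346 + 7.3491
= 29.8427
Step 2: Total measure of domain = 0.38 + 2.19 + 2.1 + 1.31 = 5.98
Step 3: Average value = 29.8427 / 5.98 = 4.990418


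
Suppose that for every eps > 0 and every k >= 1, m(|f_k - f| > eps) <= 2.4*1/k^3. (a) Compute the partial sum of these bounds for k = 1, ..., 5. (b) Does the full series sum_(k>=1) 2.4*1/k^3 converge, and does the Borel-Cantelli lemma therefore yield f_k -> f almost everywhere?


Step 1: List the terms 2.4*1/k^3 for k = 1 to 5:
  k=1: 2.4
  k=2: 0.3
  k=3: 0.088889
  k=4: 0.0375
  k=5: 0.0192
Step 2: Partial sum = 2.4 + 0.3 + 0.088889 + 0.0375 + 0.0192
     = 2.845589
Step 3: The full series sum_(k>=1) 2.4*1/k^3 converges (p-series with p = 3 > 1; a constant multiple of a convergent series converges).
Step 4: Fix eps > 0. Since sum_k m(|f_k - f| > eps) < infinity, the Borel-Cantelli lemma gives
        m(limsup_k {|f_k - f| > eps}) = 0, i.e. for a.e. x, |f_k(x) - f(x)| <= eps for all large k.
        Applying this with eps = 1/j for j = 1, 2, ... and intersecting the countably many full-measure sets,
        for a.e. x we get limsup_k |f_k(x) - f(x)| <= 1/j for every j, hence f_k -> f almost everywhere.
Conclusion: series converges; Borel-Cantelli yields f_k -> f a.e.


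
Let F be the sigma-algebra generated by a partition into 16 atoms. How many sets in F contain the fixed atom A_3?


Each element of F is a union of some subset S of the 16 atoms.
The element contains A_3 iff A_3 is in S.
So we count subsets S of {A_1,...,A_16} with A_3 in S: choose freely among the other 15 atoms.
Count = 2^(16-1) = 2^15 = 32768.


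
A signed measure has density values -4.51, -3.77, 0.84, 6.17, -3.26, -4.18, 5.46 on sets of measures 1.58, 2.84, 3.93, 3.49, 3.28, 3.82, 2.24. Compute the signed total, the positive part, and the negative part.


Step 1: Compute signed measure on each set:
  Set 1: -4.51 * 1.58 = -7.1258
  Set 2: -3.77 * 2.84 = -10.7068
  Set 3: 0.84 * 3.93 = 3.3012
  Set 4: 6.17 * 3.49 = 21.5333
  Set 5: -3.26 * 3.28 = -10.6928
  Set 6: -4.18 * 3.82 = -15.9676
  Set 7: 5.46 * 2.24 = 12.2304
Step 2: Total signed measure = (-7.1258) + (-10.7068) + (3.3012) + (21.5333) + (-10.6928) + (-15.9676) + (12.2304)
     = -7.4281
Step 3: Positive part mu+(X) = sum of positive contributions = 37.0649
Step 4: Negative part mu-(X) = |sum of negative contributions| = 44.493


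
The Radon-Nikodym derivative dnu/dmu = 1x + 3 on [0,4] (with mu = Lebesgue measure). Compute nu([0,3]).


nu(A) = integral_A (dnu/dmu) dmu = integral_0^3 (1x + 3) dx
Step 1: Antiderivative F(x) = (1/2)x^2 + 3x
Step 2: F(3) = (1/2)*3^2 + 3*3 = 4.5 + 9 = 13.5
Step 3: F(0) = (1/2)*0^2 + 3*0 = 0.0 + 0 = 0.0
Step 4: nu([0,3]) = F(3) - F(0) = 13.5 - 0.0 = 13.5


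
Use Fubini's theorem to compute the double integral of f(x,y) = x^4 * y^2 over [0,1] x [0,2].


By Fubini's theorem, the double integral factors as a product of single integrals:
Step 1: integral_0^1 x^4 dx = [x^5/5] from 0 to 1
     = 1^5/5 = 0.2
Step 2: integral_0^2 y^2 dy = [y^3/3] from 0 to 2
     = 2^3/3 = 2.666667
Step 3: Double integral = 0.2 * 2.666667 = 0.533333


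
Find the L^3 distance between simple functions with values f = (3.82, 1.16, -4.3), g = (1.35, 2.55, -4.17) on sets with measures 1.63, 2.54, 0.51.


Step 1: Compute differences f_i - g_i:
  3.82 - 1.35 = 2.47
  1.16 - 2.55 = -1.39
  -4.3 - -4.17 = -0.13
Step 2: Compute |diff|^3 * measure for each set:
  |2.47|^3 * 1.63 = 15.069223 * 1.63 = 24.562833
  |-1.39|^3 * 2.54 = 2.685619 * 2.54 = 6.821472
  |-0.13|^3 * 0.51 = 0.002197 * 0.51 = 0.00112
Step 3: Sum = 31.385426
Step 4: ||f-g||_3 = (31.385426)^(1/3) = 3.154346


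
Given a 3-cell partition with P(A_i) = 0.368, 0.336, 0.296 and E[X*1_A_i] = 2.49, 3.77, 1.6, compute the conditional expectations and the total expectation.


For each cell A_i: E[X|A_i] = E[X*1_A_i] / P(A_i)
Step 1: E[X|A_1] = 2.49 / 0.368 = 6.766304
Step 2: E[X|A_2] = 3.77 / 0.336 = 11.220238
Step 3: E[X|A_3] = 1.6 / 0.296 = 5.405405
Verification: E[X] = sum E[X*1_A_i] = 2.49 + 3.77 + 1.6 = 7.86


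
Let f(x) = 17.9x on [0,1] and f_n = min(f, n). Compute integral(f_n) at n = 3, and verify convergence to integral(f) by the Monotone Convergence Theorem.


f(x) = 17.9x on [0,1]; f_n(x) = min(17.9x, n). At n = 3:
Step 1: f(x) reaches 3 at x = 3/17.9 = 0.167598
Step 2: integral(f_3) = integral(17.9x, 0, 0.167598) + integral(3, 0.167598, 1)
       = 17.9*0.167598^2/2 + 3*(1 - 0.167598)
       = 0.251397 + 2.497207
       = 2.748603
Step 3: As n -> infinity, f_n increases to f, so by MCT integral(f_n) -> integral(f) = 17.9/2 = 8.95.
Convergence: integral(f_3) = 2.748603 -> 8.95 as n -> infinity


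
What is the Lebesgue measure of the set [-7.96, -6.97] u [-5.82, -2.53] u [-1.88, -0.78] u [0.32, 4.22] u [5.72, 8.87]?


For pairwise disjoint intervals, m(union) = sum of lengths.
= (-6.97 - -7.96) + (-2.53 - -5.82) + (-0.78 - -1.88) + (4.22 - 0.32) + (8.87 - 5.72)
= 0.99 + 3.29 + 1.1 + 3.9 + 3.15
= 12.43


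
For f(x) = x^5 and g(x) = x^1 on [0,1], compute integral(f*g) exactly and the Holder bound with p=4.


Step 1: Exact integral of f*g = integral(x^6, 0, 1) = 1/7
     = 0.142857
Step 2: Holder bound with p=4, q=1.333333:
  ||f||_p = (integral x^20 dx)^(1/4) = (1/21)^(1/4) = 0.467138
  ||g||_q = (integral x^1.333333 dx)^(1/1.333333) = (1/2.333333)^(1/1.333333) = 0.529685
Step 3: Holder bound = ||f||_p * ||g||_q = 0.467138 * 0.529685 = 0.247436
Verification: 0.142857 <= 0.247436 (Holder holds)


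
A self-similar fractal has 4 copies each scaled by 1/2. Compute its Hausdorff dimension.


For a self-similar set with N copies scaled by 1/r:
dim_H = log(N)/log(r) = log(4)/log(2)
= 1.386294/0.693147
= 2


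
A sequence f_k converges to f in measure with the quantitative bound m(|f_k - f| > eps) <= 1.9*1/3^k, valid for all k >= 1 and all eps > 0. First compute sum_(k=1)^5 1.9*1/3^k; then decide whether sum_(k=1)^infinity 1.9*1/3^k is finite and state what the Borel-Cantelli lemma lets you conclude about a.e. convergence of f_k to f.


Step 1: List the terms 1.9*1/3^k for k = 1 to 5:
  k=1: 0.633333
  k=2: 0.211111
  k=3: 0.07037
  k=4: 0.023457
  k=5: 0.007819
Step 2: Partial sum = 0.633333 + 0.211111 + 0.07037 + 0.023457 + 0.007819
     = 0.946091
Step 3: The full series sum_(k>=1) 1.9*1/3^k converges (geometric series with ratio 1/3 < 1; a constant multiple of a convergent series converges).
Step 4: Fix eps > 0. Since sum_k m(|f_k - f| > eps) < infinity, the Borel-Cantelli lemma gives
        m(limsup_k {|f_k - f| > eps}) = 0, i.e. for a.e. x, |f_k(x) - f(x)| <= eps for all large k.
        Applying this with eps = 1/j for j = 1, 2, ... and intersecting the countably many full-measure sets,
        for a.e. x we get limsup_k |f_k(x) - f(x)| <= 1/j for every j, hence f_k -> f almost everywhere.
Conclusion: series converges; Borel-Cantelli yields f_k -> f a.e.


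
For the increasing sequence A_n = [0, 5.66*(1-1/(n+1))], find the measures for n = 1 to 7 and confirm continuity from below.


By continuity of measure from below: if A_n increases to A, then m(A_n) -> m(A).
Here A = [0, 5.66], so m(A) = 5.66
Step 1: a_1 = 5.66*(1 - 1/2) = 2.83, m(A_1) = 2.83
Step 2: a_2 = 5.66*(1 - 1/3) = 3.7733, m(A_2) = 3.7733
Step 3: a_3 = 5.66*(1 - 1/4) = 4.245, m(A_3) = 4.245
Step 4: a_4 = 5.66*(1 - 1/5) = 4.528, m(A_4) = 4.528
Step 5: a_5 = 5.66*(1 - 1/6) = 4.7167, m(A_5) = 4.7167
Step 6: a_6 = 5.66*(1 - 1/7) = 4.8514, m(A_6) = 4.8514
Step 7: a_7 = 5.66*(1 - 1/8) = 4.9525, m(A_7) = 4.9525
Limit: m(A_n) -> m([0,5.66]) = 5.66


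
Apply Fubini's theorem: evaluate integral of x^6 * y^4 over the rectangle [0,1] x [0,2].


By Fubini's theorem, the double integral factors as a product of single integrals:
Step 1: integral_0^1 x^6 dx = [x^7/7] from 0 to 1
     = 1^7/7 = 0.142857
Step 2: integral_0^2 y^4 dy = [y^5/5] from 0 to 2
     = 2^5/5 = 6.4
Step 3: Double integral = 0.142857 * 6.4 = 0.914286


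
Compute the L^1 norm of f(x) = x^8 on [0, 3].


Step 1: ||f||_1 = (integral_0^3 |x^8|^1 dx)^(1/1)
     = (integral_0^3 x^8 dx)^(1/1)
Step 2: integral_0^3 x^8 dx = [x^9/(9)] from 0 to 3 = 3^9/9
     = 19683/9 = 2187
Step 3: ||f||_1 = (2187)^(1/1) = 2187


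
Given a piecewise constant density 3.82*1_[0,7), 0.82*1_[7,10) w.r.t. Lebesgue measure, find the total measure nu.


Integrate each piece of the Radon-Nikodym derivative:
Step 1: integral_0^7 3.82 dx = 3.82*(7-0) = 3.82*7 = 26.74
Step 2: integral_7^10 0.82 dx = 0.82*(10-7) = 0.82*3 = 2.46
Total: 26.74 + 2.46 = 29.2


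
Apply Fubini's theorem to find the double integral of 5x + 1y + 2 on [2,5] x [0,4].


By Fubini, integrate in x first, then y.
Step 1: Fix y, integrate over x in [2,5]:
  integral(5x + 1y + 2, x=2..5)
  = 5*(5^2 - 2^2)/2 + (1y + 2)*(5 - 2)
  = 52.5 + (1y + 2)*3
  = 52.5 + 3y + 6
  = 58.5 + 3y
Step 2: Integrate over y in [0,4]:
  integral(58.5 + 3y, y=0..4)
  = 58.5*4 + 3*(4^2 - 0^2)/2
  = 234 + 24
  = 258


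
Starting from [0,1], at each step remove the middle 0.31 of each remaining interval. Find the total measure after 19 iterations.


Step 1: At each step, fraction remaining = 1 - 0.31 = 0.69
Step 2: After 19 steps, measure = (0.69)^19
Result = 8.672269e-04


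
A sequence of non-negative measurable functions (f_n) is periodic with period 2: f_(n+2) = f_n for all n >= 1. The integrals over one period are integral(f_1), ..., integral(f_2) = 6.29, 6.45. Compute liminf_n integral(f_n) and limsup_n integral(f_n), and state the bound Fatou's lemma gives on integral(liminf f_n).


The sequence (integral(f_n)) is periodic with period 2, repeating the values 6.29, 6.45 indefinitely.
Step 1: For a periodic sequence, every tail (a_m, a_(m+1), ...) contains all 2 period values infinitely often.
Step 2: Hence inf of every tail = min of the period values = min(6.29, 6.45) = 6.29.
        liminf_n integral(f_n) = sup over m of (inf of tail from m) = 6.29.
Step 3: Similarly sup of every tail = max of the period values = 6.45.
        limsup_n integral(f_n) = 6.45.
Step 4: Fatou's lemma: integral(liminf_n f_n) <= liminf_n integral(f_n) = 6.29.
        So the integral of the pointwise liminf is at most 6.29.


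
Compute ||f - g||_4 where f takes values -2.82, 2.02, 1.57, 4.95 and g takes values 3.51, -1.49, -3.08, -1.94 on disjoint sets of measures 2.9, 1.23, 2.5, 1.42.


Step 1: Compute differences f_i - g_i:
  -2.82 - 3.51 = -6.33
  2.02 - -1.49 = 3.51
  1.57 - -3.08 = 4.65
  4.95 - -1.94 = 6.89
Step 2: Compute |diff|^4 * measure for each set:
  |-6.33|^4 * 2.9 = 1605.516747 * 2.9 = 4655.998567
  |3.51|^4 * 1.23 = 151.784864 * 1.23 = 186.695383
  |4.65|^4 * 2.5 = 467.532506 * 2.5 = 1168.831266
  |6.89|^4 * 1.42 = 2253.600278 * 1.42 = 3200.112395
Step 3: Sum = 9211.637611
Step 4: ||f-g||_4 = (9211.637611)^(1/4) = 9.796799


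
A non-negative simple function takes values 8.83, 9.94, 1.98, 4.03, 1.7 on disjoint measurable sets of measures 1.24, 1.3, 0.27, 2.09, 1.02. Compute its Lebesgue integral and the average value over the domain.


Step 1: Integral = sum(value_i * measure_i)
= 8.83*1.24 + 9.94*1.3 + 1.98*0.27 + 4.03*2.09 + 1.7*1.02
= 10.9492 + 12.922 + 0.5346 + 8.4227 + 1.734
= 34.5625
Step 2: Total measure of domain = 1.24 + 1.3 + 0.27 + 2.09 + 1.02 = 5.92
Step 3: Average value = 34.5625 / 5.92 = 5.83826


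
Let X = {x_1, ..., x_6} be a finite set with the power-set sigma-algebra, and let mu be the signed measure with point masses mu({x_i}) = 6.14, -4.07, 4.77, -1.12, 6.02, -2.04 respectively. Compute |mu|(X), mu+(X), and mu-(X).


Step 1: Every measurable set is a union of atoms (the cells / points), so a Hahn decomposition is
  obtained by grouping atoms by sign: P = union of atoms with mu > 0, N = union of the remaining atoms.
  Atoms in P (indices): 1, 3, 5;  atoms in N (indices): 2, 4, 6
  Positive values: 6.14, 4.77, 6.02
  Negative values: -4.07, -1.12, -2.04
Step 2: mu+(X) = mu(P) = sum of positive atom values = 16.93
Step 3: mu-(X) = -mu(N) = sum of |negative atom values| = 7.23
Step 4: |mu|(X) = mu+(X) + mu-(X) = 16.93 + 7.23 = 24.16


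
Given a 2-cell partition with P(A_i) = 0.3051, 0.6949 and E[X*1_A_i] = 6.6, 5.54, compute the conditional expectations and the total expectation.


For each cell A_i: E[X|A_i] = E[X*1_A_i] / P(A_i)
Step 1: E[X|A_1] = 6.6 / 0.3051 = 21.632252
Step 2: E[X|A_2] = 5.54 / 0.6949 = 7.97237
Verification: E[X] = sum E[X*1_A_i] = 6.6 + 5.54 = 12.14


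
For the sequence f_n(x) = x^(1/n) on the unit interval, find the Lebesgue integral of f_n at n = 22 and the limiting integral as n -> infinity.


At n = 22: f_22(x) = x^(1/22).
Step 1: integral(x^(1/22), 0, 1) = [x^(1/22+1) / (1/22+1)] from 0 to 1
     = 1 / (1/22 + 1) = 1 / ((22+1)/22) = 22/(22+1)
     = 22/23 = 0.956522
Step 2: As n -> infinity, f_n(x) = x^(1/n) -> 1 for x in (0,1], and f_n is increasing in n.
By MCT, lim_n integral(f_n) = integral(lim_n f_n) = integral(1, 0, 1) = 1.
Step 3: Verify convergence: 22/23 = 0.956522 -> 1


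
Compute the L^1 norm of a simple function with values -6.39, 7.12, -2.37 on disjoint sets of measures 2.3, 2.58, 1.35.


Step 1: Compute |f_i|^1 for each value:
  |-6.39|^1 = 6.39
  |7.12|^1 = 7.12
  |-2.37|^1 = 2.37
Step 2: Multiply by measures and sum:
  6.39 * 2.3 = 14.697
  7.12 * 2.58 = 18.3696
  2.37 * 1.35 = 3.1995
Sum = 14.697 + 18.3696 + 3.1995 = 36.2661
Step 3: Take the p-th root:
||f||_1 = (36.2661)^(1/1) = 36.2661


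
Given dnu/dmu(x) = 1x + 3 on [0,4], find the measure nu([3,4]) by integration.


nu(A) = integral_A (dnu/dmu) dmu = integral_3^4 (1x + 3) dx
Step 1: Antiderivative F(x) = (1/2)x^2 + 3x
Step 2: F(4) = (1/2)*4^2 + 3*4 = 8 + 12 = 20
Step 3: F(3) = (1/2)*3^2 + 3*3 = 4.5 + 9 = 13.5
Step 4: nu([3,4]) = F(4) - F(3) = 20 - 13.5 = 6.5


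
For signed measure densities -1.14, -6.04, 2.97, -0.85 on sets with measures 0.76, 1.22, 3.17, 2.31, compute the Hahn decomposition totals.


Step 1: Compute signed measure on each set:
  Set 1: -1.14 * 0.76 = -0.8664
  Set 2: -6.04 * 1.22 = -7.3688
  Set 3: 2.97 * 3.17 = 9.4149
  Set 4: -0.85 * 2.31 = -1.9635
Step 2: Total signed measure = (-0.8664) + (-7.3688) + (9.4149) + (-1.9635)
     = -0.7838
Step 3: Positive part mu+(X) = sum of positive contributions = 9.4149
Step 4: Negative part mu-(X) = |sum of negative contributions| = 10.1987


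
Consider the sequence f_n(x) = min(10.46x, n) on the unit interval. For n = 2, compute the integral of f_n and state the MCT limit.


f(x) = 10.46x on [0,1]; f_n(x) = min(10.46x, n). At n = 2:
Step 1: f(x) reaches 2 at x = 2/10.46 = 0.191205
Step 2: integral(f_2) = integral(10.46x, 0, 0.191205) + integral(2, 0.191205, 1)
       = 10.46*0.191205^2/2 + 2*(1 - 0.191205)
       = 0.191205 + 1.617591
       = 1.808795
Step 3: As n -> infinity, f_n increases to f, so by MCT integral(f_n) -> integral(f) = 10.46/2 = 5.23.
Convergence: integral(f_2) = 1.808795 -> 5.23 as n -> infinity


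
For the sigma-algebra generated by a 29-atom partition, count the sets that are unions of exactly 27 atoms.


Each element of F is a union of some subset of the 29 atoms.
Elements that are unions of exactly 27 atoms correspond to 27-element subsets of the 29 atoms.
Count = C(29, 27) = 29! / (27! * 2!) = 406.


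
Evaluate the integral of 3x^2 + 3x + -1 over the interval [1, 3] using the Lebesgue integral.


The Lebesgue integral of a Riemann-integrable function agrees with the Riemann integral.
Antiderivative F(x) = (3/3)x^3 + (3/2)x^2 + -1x
F(3) = (3/3)*3^3 + (3/2)*3^2 + -1*3
     = (3/3)*27 + (3/2)*9 + -1*3
     = 27 + 13.5 + -3
     = 37.5
F(1) = 1.5
Integral = F(3) - F(1) = 37.5 - 1.5 = 36


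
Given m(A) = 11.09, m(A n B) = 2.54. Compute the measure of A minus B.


m(A \ B) = m(A) - m(A n B)
= 11.09 - 2.54
= 8.55


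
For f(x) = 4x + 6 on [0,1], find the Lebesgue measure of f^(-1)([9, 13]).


f^(-1)([9, 13]) = {x : 9 <= 4x + 6 <= 13}
Solving: (9 - 6)/4 <= x <= (13 - 6)/4
= [0.75, 1.75]
Intersecting with [0,1]: [0.75, 1]
Measure = 1 - 0.75 = 0.25


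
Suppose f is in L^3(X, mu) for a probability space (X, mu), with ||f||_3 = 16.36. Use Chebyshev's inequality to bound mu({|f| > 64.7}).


Chebyshev/Markov inequality: mu(|f| > eps) <= (||f||_p / eps)^p
Step 1: ||f||_3 / eps = 16.36 / 64.7 = 0.252859
Step 2: Raise to power p = 3:
  (0.252859)^3 = 0.016167
Step 3: Therefore mu(|f| > 64.7) <= 0.016167


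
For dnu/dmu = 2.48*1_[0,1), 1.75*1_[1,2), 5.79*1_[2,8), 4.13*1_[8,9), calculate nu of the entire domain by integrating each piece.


Integrate each piece of the Radon-Nikodym derivative:
Step 1: integral_0^1 2.48 dx = 2.48*(1-0) = 2.48*1 = 2.48
Step 2: integral_1^2 1.75 dx = 1.75*(2-1) = 1.75*1 = 1.75
Step 3: integral_2^8 5.79 dx = 5.79*(8-2) = 5.79*6 = 34.74
Step 4: integral_8^9 4.13 dx = 4.13*(9-8) = 4.13*1 = 4.13
Total: 2.48 + 1.75 + 34.74 + 4.13 = 43.1


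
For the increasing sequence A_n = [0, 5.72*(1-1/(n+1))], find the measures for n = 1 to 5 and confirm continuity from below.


By continuity of measure from below: if A_n increases to A, then m(A_n) -> m(A).
Here A = [0, 5.72], so m(A) = 5.72
Step 1: a_1 = 5.72*(1 - 1/2) = 2.86, m(A_1) = 2.86
Step 2: a_2 = 5.72*(1 - 1/3) = 3.8133, m(A_2) = 3.8133
Step 3: a_3 = 5.72*(1 - 1/4) = 4.29, m(A_3) = 4.29
Step 4: a_4 = 5.72*(1 - 1/5) = 4.576, m(A_4) = 4.576
Step 5: a_5 = 5.72*(1 - 1/6) = 4.7667, m(A_5) = 4.7667
Limit: m(A_n) -> m([0,5.72]) = 5.72


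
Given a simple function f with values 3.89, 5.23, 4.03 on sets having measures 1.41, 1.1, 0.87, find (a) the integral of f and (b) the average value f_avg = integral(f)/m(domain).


Step 1: Integral = sum(value_i * measure_i)
= 3.89*1.41 + 5.23*1.1 + 4.03*0.87
= 5.4849 + 5.753 + 3.5061
= 14.744
Step 2: Total measure of domain = 1.41 + 1.1 + 0.87 = 3.38
Step 3: Average value = 14.744 / 3.38 = 4.36213


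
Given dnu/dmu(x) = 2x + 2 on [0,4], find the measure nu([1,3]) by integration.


nu(A) = integral_A (dnu/dmu) dmu = integral_1^3 (2x + 2) dx
Step 1: Antiderivative F(x) = (2/2)x^2 + 2x
Step 2: F(3) = (2/2)*3^2 + 2*3 = 9 + 6 = 15
Step 3: F(1) = (2/2)*1^2 + 2*1 = 1 + 2 = 3
Step 4: nu([1,3]) = F(3) - F(1) = 15 - 3 = 12


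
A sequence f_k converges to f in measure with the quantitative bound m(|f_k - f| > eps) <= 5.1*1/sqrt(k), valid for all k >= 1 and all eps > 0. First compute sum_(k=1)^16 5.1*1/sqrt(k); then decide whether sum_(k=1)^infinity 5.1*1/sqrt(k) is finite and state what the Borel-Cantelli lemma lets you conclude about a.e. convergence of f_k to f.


Step 1: List the terms 5.1*1/sqrt(k) for k = 1 to 16:
  k=1: 5.1
  k=2: 3.606245
  k=3: 2.944486
  k=4: 2.55
  k=5: 2.280789
  k=6: 2.082066
  k=7: 1.927619
  k=8: 1.803122
  k=9: 1.7
  k=10: 1.612762
  k=11: 1.537708
  k=12: 1.472243
  k=13: 1.414486
  k=14: 1.363032
  k=15: 1.316814
  k=16: 1.275
Step 2: Partial sum = 5.1 + 3.606245 + 2.944486 + 2.55 + 2.280789 + 2.082066 + 1.927619 + 1.803122 + 1.7 + 1.612762 + 1.537708 + 1.472243 + 1.414486 + 1.363032 + 1.316814 + 1.275
     = 33.986373
Step 3: The full series sum_(k>=1) 5.1*1/sqrt(k) diverges (p-series with p = 1/2 <= 1; a nonzero constant multiple of a divergent series diverges).
Step 4: The (first) Borel-Cantelli lemma requires a summable sequence of measures, so it does not apply here;
        from this bound alone no conclusion about a.e. convergence can be drawn (convergence in measure still
        gives an a.e.-convergent subsequence, but not a.e. convergence of the whole sequence).
Conclusion: series diverges; Borel-Cantelli is inconclusive about a.e. convergence of f_k.


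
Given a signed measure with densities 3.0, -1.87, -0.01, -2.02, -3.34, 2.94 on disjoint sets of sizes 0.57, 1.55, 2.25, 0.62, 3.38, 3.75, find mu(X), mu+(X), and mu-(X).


Step 1: Compute signed measure on each set:
  Set 1: 3.0 * 0.57 = 1.71
  Set 2: -1.87 * 1.55 = -2.8985
  Set 3: -0.01 * 2.25 = -0.0225
  Set 4: -2.02 * 0.62 = -1.2524
  Set 5: -3.34 * 3.38 = -11.2892
  Set 6: 2.94 * 3.75 = 11.025
Step 2: Total signed measure = (1.71) + (-2.8985) + (-0.0225) + (-1.2524) + (-11.2892) + (11.025)
     = -2.7276
Step 3: Positive part mu+(X) = sum of positive contributions = 12.735
Step 4: Negative part mu-(X) = |sum of negative contributions| = 15.4626


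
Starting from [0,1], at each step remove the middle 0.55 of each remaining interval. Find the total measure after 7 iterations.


Step 1: At each step, fraction remaining = 1 - 0.55 = 0.45
Step 2: After 7 steps, measure = (0.45)^7
Result = 0.003737


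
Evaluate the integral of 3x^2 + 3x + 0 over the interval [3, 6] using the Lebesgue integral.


The Lebesgue integral of a Riemann-integrable function agrees with the Riemann integral.
Antiderivative F(x) = (3/3)x^3 + (3/2)x^2 + 0x
F(6) = (3/3)*6^3 + (3/2)*6^2 + 0*6
     = (3/3)*216 + (3/2)*36 + 0*6
     = 216 + 54 + 0
     = 270
F(3) = 40.5
Integral = F(6) - F(3) = 270 - 40.5 = 229.5


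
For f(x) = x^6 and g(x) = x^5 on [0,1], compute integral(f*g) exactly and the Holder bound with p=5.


Step 1: Exact integral of f*g = integral(x^11, 0, 1) = 1/12
     = 0.083333
Step 2: Holder bound with p=5, q=1.25:
  ||f||_p = (integral x^30 dx)^(1/5) = (1/31)^(1/5) = 0.503185
  ||g||_q = (integral x^6.25 dx)^(1/1.25) = (1/7.25)^(1/1.25) = 0.204989
Step 3: Holder bound = ||f||_p * ||g||_q = 0.503185 * 0.204989 = 0.103147
Verification: 0.083333 <= 0.103147 (Holder holds)


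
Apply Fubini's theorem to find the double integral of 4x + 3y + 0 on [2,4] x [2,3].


By Fubini, integrate in x first, then y.
Step 1: Fix y, integrate over x in [2,4]:
  integral(4x + 3y + 0, x=2..4)
  = 4*(4^2 - 2^2)/2 + (3y + 0)*(4 - 2)
  = 24 + (3y + 0)*2
  = 24 + 6y + 0
  = 24 + 6y
Step 2: Integrate over y in [2,3]:
  integral(24 + 6y, y=2..3)
  = 24*1 + 6*(3^2 - 2^2)/2
  = 24 + 15
  = 39


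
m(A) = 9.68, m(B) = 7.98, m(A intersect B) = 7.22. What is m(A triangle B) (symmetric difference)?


m(A Delta B) = m(A) + m(B) - 2*m(A n B)
= 9.68 + 7.98 - 2*7.22
= 9.68 + 7.98 - 14.44
= 3.22


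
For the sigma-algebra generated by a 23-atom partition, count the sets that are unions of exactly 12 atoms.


Each element of F is a union of some subset of the 23 atoms.
Elements that are unions of exactly 12 atoms correspond to 12-element subsets of the 23 atoms.
Count = C(23, 12) = 23! / (12! * 11!) = 1352078.


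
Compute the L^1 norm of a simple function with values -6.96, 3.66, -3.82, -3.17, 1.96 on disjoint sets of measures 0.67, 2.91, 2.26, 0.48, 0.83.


Step 1: Compute |f_i|^1 for each value:
  |-6.96|^1 = 6.96
  |3.66|^1 = 3.66
  |-3.82|^1 = 3.82
  |-3.17|^1 = 3.17
  |1.96|^1 = 1.96
Step 2: Multiply by measures and sum:
  6.96 * 0.67 = 4.6632
  3.66 * 2.91 = 10.6506
  3.82 * 2.26 = 8.6332
  3.17 * 0.48 = 1.5216
  1.96 * 0.83 = 1.6268
Sum = 4.6632 + 10.6506 + 8.6332 + 1.5216 + 1.6268 = 27.0954
Step 3: Take the p-th root:
||f||_1 = (27.0954)^(1/1) = 27.0954


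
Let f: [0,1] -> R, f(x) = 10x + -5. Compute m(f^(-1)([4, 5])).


f^(-1)([4, 5]) = {x : 4 <= 10x + -5 <= 5}
Solving: (4 - -5)/10 <= x <= (5 - -5)/10
= [0.9, 1]
Intersecting with [0,1]: [0.9, 1]
Measure = 1 - 0.9 = 0.1


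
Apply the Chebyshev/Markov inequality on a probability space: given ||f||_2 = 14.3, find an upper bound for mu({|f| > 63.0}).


Chebyshev/Markov inequality: mu(|f| > eps) <= (||f||_p / eps)^p
Step 1: ||f||_2 / eps = 14.3 / 63.0 = 0.226984
Step 2: Raise to power p = 2:
  (0.226984)^2 = 0.051522
Step 3: Therefore mu(|f| > 63.0) <= 0.051522


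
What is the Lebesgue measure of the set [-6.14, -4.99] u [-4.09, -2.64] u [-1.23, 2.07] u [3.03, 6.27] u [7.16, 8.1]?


For pairwise disjoint intervals, m(union) = sum of lengths.
= (-4.99 - -6.14) + (-2.64 - -4.09) + (2.07 - -1.23) + (6.27 - 3.03) + (8.1 - 7.16)
= 1.15 + 1.45 + 3.3 + 3.24 + 0.94
= 10.08


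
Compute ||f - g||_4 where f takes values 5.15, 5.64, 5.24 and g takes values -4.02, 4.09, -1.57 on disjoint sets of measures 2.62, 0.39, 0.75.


Step 1: Compute differences f_i - g_i:
  5.15 - -4.02 = 9.17
  5.64 - 4.09 = 1.55
  5.24 - -1.57 = 6.81
Step 2: Compute |diff|^4 * measure for each set:
  |9.17|^4 * 2.62 = 7070.943103 * 2.62 = 18525.87093
  |1.55|^4 * 0.39 = 5.772006 * 0.39 = 2.251082
  |6.81|^4 * 0.75 = 2150.742651 * 0.75 = 1613.056988
Step 3: Sum = 20141.179001
Step 4: ||f-g||_4 = (20141.179001)^(1/4) = 11.913002


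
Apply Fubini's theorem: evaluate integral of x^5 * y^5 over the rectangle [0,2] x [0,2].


By Fubini's theorem, the double integral factors as a product of single integrals:
Step 1: integral_0^2 x^5 dx = [x^6/6] from 0 to 2
     = 2^6/6 = 10.666667
Step 2: integral_0^2 y^5 dy = [y^6/6] from 0 to 2
     = 2^6/6 = 10.666667
Step 3: Double integral = 10.666667 * 10.666667 = 113.777778


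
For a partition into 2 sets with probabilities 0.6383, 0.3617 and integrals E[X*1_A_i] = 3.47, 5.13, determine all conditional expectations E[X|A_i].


For each cell A_i: E[X|A_i] = E[X*1_A_i] / P(A_i)
Step 1: E[X|A_1] = 3.47 / 0.6383 = 5.436315
Step 2: E[X|A_2] = 5.13 / 0.3617 = 14.183025
Verification: E[X] = sum E[X*1_A_i] = 3.47 + 5.13 = 8.6


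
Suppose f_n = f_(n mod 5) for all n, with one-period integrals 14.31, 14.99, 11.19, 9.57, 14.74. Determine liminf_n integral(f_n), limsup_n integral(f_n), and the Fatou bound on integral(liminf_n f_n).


The sequence (integral(f_n)) is periodic with period 5, repeating the values 14.31, 14.99, 11.19, 9.57, 14.74 indefinitely.
Step 1: For a periodic sequence, every tail (a_m, a_(m+1), ...) contains all 5 period values infinitely often.
Step 2: Hence inf of every tail = min of the period values = min(14.31, 14.99, 11.19, 9.57, 14.74) = 9.57.
        liminf_n integral(f_n) = sup over m of (inf of tail from m) = 9.57.
Step 3: Similarly sup of every tail = max of the period values = 14.99.
        limsup_n integral(f_n) = 14.99.
Step 4: Fatou's lemma: integral(liminf_n f_n) <= liminf_n integral(f_n) = 9.57.
        So the integral of the pointwise liminf is at most 9.57.


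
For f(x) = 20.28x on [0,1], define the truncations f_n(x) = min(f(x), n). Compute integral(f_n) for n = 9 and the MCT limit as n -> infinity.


f(x) = 20.28x on [0,1]; f_n(x) = min(20.28x, n). At n = 9:
Step 1: f(x) reaches 9 at x = 9/20.28 = 0.443787
Step 2: integral(f_9) = integral(20.28x, 0, 0.443787) + integral(9, 0.443787, 1)
       = 20.28*0.443787^2/2 + 9*(1 - 0.443787)
       = 1.997041 + 5.005917
       = 7.002959
Step 3: As n -> infinity, f_n increases to f, so by MCT integral(f_n) -> integral(f) = 20.28/2 = 10.14.
Convergence: integral(f_9) = 7.002959 -> 10.14 as n -> infinity


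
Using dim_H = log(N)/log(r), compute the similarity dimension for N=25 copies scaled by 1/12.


For a self-similar set with N copies scaled by 1/r:
dim_H = log(N)/log(r) = log(25)/log(12)
= 3.218876/2.484907
= 1.295371


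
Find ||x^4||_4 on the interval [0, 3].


Step 1: ||f||_4 = (integral_0^3 |x^4|^4 dx)^(1/4)
     = (integral_0^3 x^16 dx)^(1/4)
Step 2: integral_0^3 x^16 dx = [x^17/(17)] from 0 to 3 = 3^17/17
     = 129140163/17 = 7.596480e+06
Step 3: ||f||_4 = (7.596480e+06)^(1/4) = 52.49925


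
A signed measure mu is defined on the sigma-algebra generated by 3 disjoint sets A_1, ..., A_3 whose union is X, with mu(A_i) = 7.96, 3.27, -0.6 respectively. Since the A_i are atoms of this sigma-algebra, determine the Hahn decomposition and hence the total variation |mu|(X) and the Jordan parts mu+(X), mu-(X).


Step 1: Every measurable set is a union of atoms (the cells / points), so a Hahn decomposition is
  obtained by grouping atoms by sign: P = union of atoms with mu > 0, N = union of the remaining atoms.
  Atoms in P (indices): 1, 2;  atoms in N (indices): 3
  Positive values: 7.96, 3.27
  Negative values: -0.6
Step 2: mu+(X) = mu(P) = sum of positive atom values = 11.23
Step 3: mu-(X) = -mu(N) = sum of |negative atom values| = 0.6
Step 4: |mu|(X) = mu+(X) + mu-(X) = 11.23 + 0.6 = 11.83


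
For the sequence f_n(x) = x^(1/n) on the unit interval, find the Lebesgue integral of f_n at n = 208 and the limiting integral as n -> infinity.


At n = 208: f_208(x) = x^(1/208).
Step 1: integral(x^(1/208), 0, 1) = [x^(1/208+1) / (1/208+1)] from 0 to 1
     = 1 / (1/208 + 1) = 1 / ((208+1)/208) = 208/(208+1)
     = 208/209 = 0.995215
Step 2: As n -> infinity, f_n(x) = x^(1/n) -> 1 for x in (0,1], and f_n is increasing in n.
By MCT, lim_n integral(f_n) = integral(lim_n f_n) = integral(1, 0, 1) = 1.
Step 3: Verify convergence: 208/209 = 0.995215 -> 1


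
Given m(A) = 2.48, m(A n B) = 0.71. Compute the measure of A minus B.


m(A \ B) = m(A) - m(A n B)
= 2.48 - 0.71
= 1.77


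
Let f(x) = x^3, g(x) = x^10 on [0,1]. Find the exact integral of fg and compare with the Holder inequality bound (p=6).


Step 1: Exact integral of f*g = integral(x^13, 0, 1) = 1/14
     = 0.071429
Step 2: Holder bound with p=6, q=1.2:
  ||f||_p = (integral x^18 dx)^(1/6) = (1/19)^(1/6) = 0.612173
  ||g||_q = (integral x^12 dx)^(1/1.2) = (1/13)^(1/1.2) = 0.117954
Step 3: Holder bound = ||f||_p * ||g||_q = 0.612173 * 0.117954 = 0.072208
Verification: 0.071429 <= 0.072208 (Holder holds)


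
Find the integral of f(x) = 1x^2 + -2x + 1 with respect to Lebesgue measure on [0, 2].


The Lebesgue integral of a Riemann-integrable function agrees with the Riemann integral.
Antiderivative F(x) = (1/3)x^3 + (-2/2)x^2 + 1x
F(2) = (1/3)*2^3 + (-2/2)*2^2 + 1*2
     = (1/3)*8 + (-2/2)*4 + 1*2
     = 2.666667 + -4 + 2
     = 0.666667
F(0) = 0.0
Integral = F(2) - F(0) = 0.666667 - 0.0 = 0.666667


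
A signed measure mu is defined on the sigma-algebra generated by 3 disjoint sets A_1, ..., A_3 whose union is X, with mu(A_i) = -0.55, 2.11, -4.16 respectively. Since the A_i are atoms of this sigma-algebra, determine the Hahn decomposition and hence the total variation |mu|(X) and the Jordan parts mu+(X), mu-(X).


Step 1: Every measurable set is a union of atoms (the cells / points), so a Hahn decomposition is
  obtained by grouping atoms by sign: P = union of atoms with mu > 0, N = union of the remaining atoms.
  Atoms in P (indices): 2;  atoms in N (indices): 1, 3
  Positive values: 2.11
  Negative values: -0.55, -4.16
Step 2: mu+(X) = mu(P) = sum of positive atom values = 2.11
Step 3: mu-(X) = -mu(N) = sum of |negative atom values| = 4.71
Step 4: |mu|(X) = mu+(X) + mu-(X) = 2.11 + 4.71 = 6.82


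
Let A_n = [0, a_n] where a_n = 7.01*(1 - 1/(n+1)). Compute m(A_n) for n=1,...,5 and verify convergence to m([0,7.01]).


By continuity of measure from below: if A_n increases to A, then m(A_n) -> m(A).
Here A = [0, 7.01], so m(A) = 7.01
Step 1: a_1 = 7.01*(1 - 1/2) = 3.505, m(A_1) = 3.505
Step 2: a_2 = 7.01*(1 - 1/3) = 4.6733, m(A_2) = 4.6733
Step 3: a_3 = 7.01*(1 - 1/4) = 5.2575, m(A_3) = 5.2575
Step 4: a_4 = 7.01*(1 - 1/5) = 5.608, m(A_4) = 5.608
Step 5: a_5 = 7.01*(1 - 1/6) = 5.8417, m(A_5) = 5.8417
Limit: m(A_n) -> m([0,7.01]) = 7.01


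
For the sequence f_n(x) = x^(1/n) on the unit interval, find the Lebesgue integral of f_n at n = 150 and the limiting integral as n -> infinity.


At n = 150: f_150(x) = x^(1/150).
Step 1: integral(x^(1/150), 0, 1) = [x^(1/150+1) / (1/150+1)] from 0 to 1
     = 1 / (1/150 + 1) = 1 / ((150+1)/150) = 150/(150+1)
     = 150/151 = 0.993377
Step 2: As n -> infinity, f_n(x) = x^(1/n) -> 1 for x in (0,1], and f_n is increasing in n.
By MCT, lim_n integral(f_n) = integral(lim_n f_n) = integral(1, 0, 1) = 1.
Step 3: Verify convergence: 150/151 = 0.993377 -> 1


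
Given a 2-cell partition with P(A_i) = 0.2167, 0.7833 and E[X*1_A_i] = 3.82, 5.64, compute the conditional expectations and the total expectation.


For each cell A_i: E[X|A_i] = E[X*1_A_i] / P(A_i)
Step 1: E[X|A_1] = 3.82 / 0.2167 = 17.628057
Step 2: E[X|A_2] = 5.64 / 0.7833 = 7.200306
Verification: E[X] = sum E[X*1_A_i] = 3.82 + 5.64 = 9.46


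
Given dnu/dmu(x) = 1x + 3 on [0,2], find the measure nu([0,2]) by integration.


nu(A) = integral_A (dnu/dmu) dmu = integral_0^2 (1x + 3) dx
Step 1: Antiderivative F(x) = (1/2)x^2 + 3x
Step 2: F(2) = (1/2)*2^2 + 3*2 = 2 + 6 = 8
Step 3: F(0) = (1/2)*0^2 + 3*0 = 0.0 + 0 = 0.0
Step 4: nu([0,2]) = F(2) - F(0) = 8 - 0.0 = 8


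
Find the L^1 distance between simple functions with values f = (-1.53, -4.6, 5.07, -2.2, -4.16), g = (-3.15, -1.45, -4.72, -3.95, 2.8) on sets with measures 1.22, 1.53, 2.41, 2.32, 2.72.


Step 1: Compute differences f_i - g_i:
  -1.53 - -3.15 = 1.62
  -4.6 - -1.45 = -3.15
  5.07 - -4.72 = 9.79
  -2.2 - -3.95 = 1.75
  -4.16 - 2.8 = -6.96
Step 2: Compute |diff|^1 * measure for each set:
  |1.62|^1 * 1.22 = 1.62 * 1.22 = 1.9764
  |-3.15|^1 * 1.53 = 3.15 * 1.53 = 4.8195
  |9.79|^1 * 2.41 = 9.79 * 2.41 = 23.5939
  |1.75|^1 * 2.32 = 1.75 * 2.32 = 4.06
  |-6.96|^1 * 2.72 = 6.96 * 2.72 = 18.9312
Step 3: Sum = 53.381
Step 4: ||f-g||_1 = (53.381)^(1/1) = 53.381


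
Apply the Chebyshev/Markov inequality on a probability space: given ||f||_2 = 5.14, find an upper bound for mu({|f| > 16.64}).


Chebyshev/Markov inequality: mu(|f| > eps) <= (||f||_p / eps)^p
Step 1: ||f||_2 / eps = 5.14 / 16.64 = 0.308894
Step 2: Raise to power p = 2:
  (0.308894)^2 = 0.095416
Step 3: Therefore mu(|f| > 16.64) <= 0.095416


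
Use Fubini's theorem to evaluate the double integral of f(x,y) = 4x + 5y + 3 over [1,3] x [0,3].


By Fubini, integrate in x first, then y.
Step 1: Fix y, integrate over x in [1,3]:
  integral(4x + 5y + 3, x=1..3)
  = 4*(3^2 - 1^2)/2 + (5y + 3)*(3 - 1)
  = 16 + (5y + 3)*2
  = 16 + 10y + 6
  = 22 + 10y
Step 2: Integrate over y in [0,3]:
  integral(22 + 10y, y=0..3)
  = 22*3 + 10*(3^2 - 0^2)/2
  = 66 + 45
  = 111


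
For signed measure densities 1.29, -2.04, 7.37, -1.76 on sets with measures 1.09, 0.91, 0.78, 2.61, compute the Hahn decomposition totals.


Step 1: Compute signed measure on each set:
  Set 1: 1.29 * 1.09 = 1.4061
  Set 2: -2.04 * 0.91 = -1.8564
  Set 3: 7.37 * 0.78 = 5.7486
  Set 4: -1.76 * 2.61 = -4.5936
Step 2: Total signed measure = (1.4061) + (-1.8564) + (5.7486) + (-4.5936)
     = 0.7047
Step 3: Positive part mu+(X) = sum of positive contributions = 7.1547
Step 4: Negative part mu-(X) = |sum of negative contributions| = 6.45


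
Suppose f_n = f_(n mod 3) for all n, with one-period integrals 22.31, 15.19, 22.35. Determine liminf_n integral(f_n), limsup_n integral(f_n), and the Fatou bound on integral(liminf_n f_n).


The sequence (integral(f_n)) is periodic with period 3, repeating the values 22.31, 15.19, 22.35 indefinitely.
Step 1: For a periodic sequence, every tail (a_m, a_(m+1), ...) contains all 3 period values infinitely often.
Step 2: Hence inf of every tail = min of the period values = min(22.31, 15.19, 22.35) = 15.19.
        liminf_n integral(f_n) = sup over m of (inf of tail from m) = 15.19.
Step 3: Similarly sup of every tail = max of the period values = 22.35.
        limsup_n integral(f_n) = 22.35.
Step 4: Fatou's lemma: integral(liminf_n f_n) <= liminf_n integral(f_n) = 15.19.
        So the integral of the pointwise liminf is at most 15.19.


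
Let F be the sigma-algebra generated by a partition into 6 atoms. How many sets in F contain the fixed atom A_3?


Each element of F is a union of some subset S of the 6 atoms.
The element contains A_3 iff A_3 is in S.
So we count subsets S of {A_1,...,A_6} with A_3 in S: choose freely among the other 5 atoms.
Count = 2^(6-1) = 2^5 = 32.


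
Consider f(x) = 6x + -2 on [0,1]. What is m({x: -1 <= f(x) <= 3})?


f^(-1)([-1, 3]) = {x : -1 <= 6x + -2 <= 3}
Solving: (-1 - -2)/6 <= x <= (3 - -2)/6
= [0.166667, 0.833333]
Intersecting with [0,1]: [0.166667, 0.833333]
Measure = 0.833333 - 0.166667 = 0.666667


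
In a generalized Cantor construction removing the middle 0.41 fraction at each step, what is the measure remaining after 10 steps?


Step 1: At each step, fraction remaining = 1 - 0.41 = 0.59
Step 2: After 10 steps, measure = (0.59)^10
Result = 0.005111
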